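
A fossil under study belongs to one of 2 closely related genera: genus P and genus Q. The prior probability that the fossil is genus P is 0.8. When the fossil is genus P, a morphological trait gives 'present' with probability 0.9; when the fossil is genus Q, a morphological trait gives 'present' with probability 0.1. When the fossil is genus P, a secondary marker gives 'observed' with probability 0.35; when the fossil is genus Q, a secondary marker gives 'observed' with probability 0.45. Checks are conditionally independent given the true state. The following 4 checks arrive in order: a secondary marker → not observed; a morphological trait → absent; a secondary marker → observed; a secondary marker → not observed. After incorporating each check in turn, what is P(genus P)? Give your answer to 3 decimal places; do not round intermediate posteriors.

0.326

After a secondary marker='not observed': P(genus P) = 0.65·0.8000 / (0.65·0.8000 + 0.55·0.2000) ≈ 0.8254
After a morphological trait='absent': P(genus P) = 0.1·0.8254 / (0.1·0.8254 + 0.9·0.1746) ≈ 0.3444
After a secondary marker='observed': P(genus P) = 0.35·0.3444 / (0.35·0.3444 + 0.45·0.6556) ≈ 0.2900
After a secondary marker='not observed': P(genus P) = 0.65·0.2900 / (0.65·0.2900 + 0.55·0.7100) ≈ 0.3256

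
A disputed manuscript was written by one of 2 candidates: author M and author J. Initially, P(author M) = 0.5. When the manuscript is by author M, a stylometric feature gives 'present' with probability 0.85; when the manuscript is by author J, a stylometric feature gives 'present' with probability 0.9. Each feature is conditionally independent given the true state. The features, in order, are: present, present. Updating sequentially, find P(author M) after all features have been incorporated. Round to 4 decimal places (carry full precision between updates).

0.4715

Apply Bayes' rule sequentially, carrying P(author M) forward.
After 'present': P(author M) = 0.85·0.5000 / (0.85·0.5000 + 0.9·0.5000) ≈ 0.4857
After 'present': P(author M) = 0.85·0.4857 / (0.85·0.4857 + 0.9·0.5143) ≈ 0.4715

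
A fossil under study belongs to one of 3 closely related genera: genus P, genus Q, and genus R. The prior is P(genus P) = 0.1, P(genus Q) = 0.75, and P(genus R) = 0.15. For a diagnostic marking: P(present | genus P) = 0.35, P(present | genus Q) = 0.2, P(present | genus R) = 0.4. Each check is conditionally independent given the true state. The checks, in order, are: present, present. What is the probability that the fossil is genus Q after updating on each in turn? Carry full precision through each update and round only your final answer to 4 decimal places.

Apply Bayes' rule sequentially, carrying P(genus Q) forward.
After 'present': normaliser = 0.35·0.1000 + 0.2·0.7500 + 0.4·0.1500; P(genus P) ≈ 0.1429, P(genus Q) ≈ 0.6122, P(genus R) ≈ 0.2449
After 'present': normaliser = 0.35·0.1429 + 0.2·0.6122 + 0.4·0.2449; P(genus P) ≈ 0.1849, P(genus Q) ≈ 0.4528, P(genus R) ≈ 0.3623

0.4528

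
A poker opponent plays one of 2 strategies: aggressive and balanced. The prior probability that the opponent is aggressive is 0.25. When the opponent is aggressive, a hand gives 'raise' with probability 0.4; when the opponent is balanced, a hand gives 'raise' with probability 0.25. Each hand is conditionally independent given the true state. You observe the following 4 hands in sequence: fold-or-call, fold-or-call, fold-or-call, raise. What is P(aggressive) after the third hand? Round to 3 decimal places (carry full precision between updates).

After 'fold-or-call': P(aggressive) = 0.6·0.2500 / (0.6·0.2500 + 0.75·0.7500) ≈ 0.2105
After 'fold-or-call': P(aggressive) = 0.6·0.2105 / (0.6·0.2105 + 0.75·0.7895) ≈ 0.1758
After 'fold-or-call': P(aggressive) = 0.6·0.1758 / (0.6·0.1758 + 0.75·0.8242) ≈ 0.1458

0.146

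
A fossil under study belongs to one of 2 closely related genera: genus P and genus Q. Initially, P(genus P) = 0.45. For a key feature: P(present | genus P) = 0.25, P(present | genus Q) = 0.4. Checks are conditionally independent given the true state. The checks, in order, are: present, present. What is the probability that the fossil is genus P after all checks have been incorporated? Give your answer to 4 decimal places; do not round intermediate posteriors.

0.2422

After 'present': P(genus P) = 0.25·0.4500 / (0.25·0.4500 + 0.4·0.5500) ≈ 0.3383
After 'present': P(genus P) = 0.25·0.3383 / (0.25·0.3383 + 0.4·0.6617) ≈ 0.2422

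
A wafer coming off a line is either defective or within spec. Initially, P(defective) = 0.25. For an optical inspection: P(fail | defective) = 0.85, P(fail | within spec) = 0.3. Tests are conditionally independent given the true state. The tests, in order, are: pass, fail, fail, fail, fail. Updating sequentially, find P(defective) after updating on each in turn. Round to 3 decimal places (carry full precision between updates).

After 'pass': P(defective) = 0.15·0.2500 / (0.15·0.2500 + 0.7·0.7500) ≈ 0.0667
After 'fail': P(defective) = 0.85·0.0667 / (0.85·0.0667 + 0.3·0.9333) ≈ 0.1683
After 'fail': P(defective) = 0.85·0.1683 / (0.85·0.1683 + 0.3·0.8317) ≈ 0.3644
After 'fail': P(defective) = 0.85·0.3644 / (0.85·0.3644 + 0.3·0.6356) ≈ 0.6190
After 'fail': P(defective) = 0.85·0.6190 / (0.85·0.6190 + 0.3·0.3810) ≈ 0.8215

0.822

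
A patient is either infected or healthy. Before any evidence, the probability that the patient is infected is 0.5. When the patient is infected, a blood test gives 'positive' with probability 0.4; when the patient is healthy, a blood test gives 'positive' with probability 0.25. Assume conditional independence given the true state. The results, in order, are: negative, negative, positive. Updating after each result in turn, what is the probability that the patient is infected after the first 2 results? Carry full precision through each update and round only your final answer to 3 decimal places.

0.390

After 'negative': P(infected) = 0.6·0.5000 / (0.6·0.5000 + 0.75·0.5000) ≈ 0.4444
After 'negative': P(infected) = 0.6·0.4444 / (0.6·0.4444 + 0.75·0.5556) ≈ 0.3902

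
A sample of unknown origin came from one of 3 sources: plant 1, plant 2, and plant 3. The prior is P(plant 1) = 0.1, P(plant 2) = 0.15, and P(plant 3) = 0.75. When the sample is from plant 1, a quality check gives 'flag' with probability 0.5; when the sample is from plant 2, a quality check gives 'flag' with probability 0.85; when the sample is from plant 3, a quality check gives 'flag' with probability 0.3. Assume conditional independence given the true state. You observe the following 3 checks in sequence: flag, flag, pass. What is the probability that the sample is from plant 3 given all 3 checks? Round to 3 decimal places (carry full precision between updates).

0.622

Each posterior becomes the prior for the next update.
After 'flag': normaliser = 0.5·0.1000 + 0.85·0.1500 + 0.3·0.7500; P(plant 1) ≈ 0.1242, P(plant 2) ≈ 0.3168, P(plant 3) ≈ 0.5590
After 'flag': normaliser = 0.5·0.1242 + 0.85·0.3168 + 0.3·0.5590; P(plant 1) ≈ 0.1245, P(plant 2) ≈ 0.5395, P(plant 3) ≈ 0.3360
After 'pass': normaliser = 0.5·0.1245 + 0.15·0.5395 + 0.7·0.3360; P(plant 1) ≈ 0.1645, P(plant 2) ≈ 0.2139, P(plant 3) ≈ 0.6217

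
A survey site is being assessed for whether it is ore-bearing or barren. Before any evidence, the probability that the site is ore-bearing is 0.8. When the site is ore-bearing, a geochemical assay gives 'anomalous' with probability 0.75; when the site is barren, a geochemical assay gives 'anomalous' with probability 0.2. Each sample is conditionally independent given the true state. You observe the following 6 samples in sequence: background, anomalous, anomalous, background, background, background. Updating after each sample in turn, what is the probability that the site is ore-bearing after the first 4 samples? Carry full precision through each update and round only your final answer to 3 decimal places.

After 'background': P(ore) = 0.25·0.8000 / (0.25·0.8000 + 0.8·0.2000) ≈ 0.5556
After 'anomalous': P(ore) = 0.75·0.5556 / (0.75·0.5556 + 0.2·0.4444) ≈ 0.8242
After 'anomalous': P(ore) = 0.75·0.8242 / (0.75·0.8242 + 0.2·0.1758) ≈ 0.9462
After 'background': P(ore) = 0.25·0.9462 / (0.25·0.9462 + 0.8·0.0538) ≈ 0.8460

0.846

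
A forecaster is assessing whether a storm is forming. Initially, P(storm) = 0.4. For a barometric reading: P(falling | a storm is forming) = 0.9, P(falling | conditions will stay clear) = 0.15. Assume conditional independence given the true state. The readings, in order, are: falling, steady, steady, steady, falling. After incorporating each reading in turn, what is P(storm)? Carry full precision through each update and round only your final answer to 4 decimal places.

0.0376

After 'falling': P(storm) = 0.9·0.4000 / (0.9·0.4000 + 0.15·0.6000) ≈ 0.8000
After 'steady': P(storm) = 0.1·0.8000 / (0.1·0.8000 + 0.85·0.2000) ≈ 0.3200
After 'steady': P(storm) = 0.1·0.3200 / (0.1·0.3200 + 0.85·0.6800) ≈ 0.0525
After 'steady': P(storm) = 0.1·0.0525 / (0.1·0.0525 + 0.85·0.9475) ≈ 0.0065
After 'falling': P(storm) = 0.9·0.0065 / (0.9·0.0065 + 0.15·0.9935) ≈ 0.0376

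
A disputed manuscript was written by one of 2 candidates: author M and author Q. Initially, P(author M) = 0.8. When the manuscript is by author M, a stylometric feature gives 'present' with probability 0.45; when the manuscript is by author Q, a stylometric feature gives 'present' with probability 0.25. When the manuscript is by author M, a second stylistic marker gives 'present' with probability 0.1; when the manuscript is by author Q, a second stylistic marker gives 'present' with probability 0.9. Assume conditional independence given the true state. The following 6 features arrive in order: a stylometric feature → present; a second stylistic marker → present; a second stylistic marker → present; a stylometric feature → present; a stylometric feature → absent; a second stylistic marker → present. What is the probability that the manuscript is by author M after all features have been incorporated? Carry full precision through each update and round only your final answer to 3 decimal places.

0.013

After a stylometric feature='present': P(author M) = 0.45·0.8000 / (0.45·0.8000 + 0.25·0.2000) ≈ 0.8780
After a second stylistic marker='present': P(author M) = 0.1·0.8780 / (0.1·0.8780 + 0.9·0.1220) ≈ 0.4444
After a second stylistic marker='present': P(author M) = 0.1·0.4444 / (0.1·0.4444 + 0.9·0.5556) ≈ 0.0816
After a stylometric feature='present': P(author M) = 0.45·0.0816 / (0.45·0.0816 + 0.25·0.9184) ≈ 0.1379
After a stylometric feature='absent': P(author M) = 0.55·0.1379 / (0.55·0.1379 + 0.75·0.8621) ≈ 0.1050
After a second stylistic marker='present': P(author M) = 0.1·0.1050 / (0.1·0.1050 + 0.9·0.8950) ≈ 0.0129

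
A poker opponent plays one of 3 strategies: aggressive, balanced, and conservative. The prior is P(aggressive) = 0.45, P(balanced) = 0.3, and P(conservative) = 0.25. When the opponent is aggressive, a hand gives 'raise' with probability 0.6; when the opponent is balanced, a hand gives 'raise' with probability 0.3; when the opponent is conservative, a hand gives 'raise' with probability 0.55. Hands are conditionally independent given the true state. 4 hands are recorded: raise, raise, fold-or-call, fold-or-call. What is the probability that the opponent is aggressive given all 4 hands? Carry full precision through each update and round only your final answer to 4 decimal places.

After 'raise': normaliser = 0.6·0.4500 + 0.3·0.3000 + 0.55·0.2500; P(aggressive) ≈ 0.5427, P(balanced) ≈ 0.1809, P(conservative) ≈ 0.2764
After 'raise': normaliser = 0.6·0.5427 + 0.3·0.1809 + 0.55·0.2764; P(aggressive) ≈ 0.6122, P(balanced) ≈ 0.1020, P(conservative) ≈ 0.2858
After 'fold-or-call': normaliser = 0.4·0.6122 + 0.7·0.1020 + 0.45·0.2858; P(aggressive) ≈ 0.5504, P(balanced) ≈ 0.1605, P(conservative) ≈ 0.2891
After 'fold-or-call': normaliser = 0.4·0.5504 + 0.7·0.1605 + 0.45·0.2891; P(aggressive) ≈ 0.4759, P(balanced) ≈ 0.2429, P(conservative) ≈ 0.2812

0.4759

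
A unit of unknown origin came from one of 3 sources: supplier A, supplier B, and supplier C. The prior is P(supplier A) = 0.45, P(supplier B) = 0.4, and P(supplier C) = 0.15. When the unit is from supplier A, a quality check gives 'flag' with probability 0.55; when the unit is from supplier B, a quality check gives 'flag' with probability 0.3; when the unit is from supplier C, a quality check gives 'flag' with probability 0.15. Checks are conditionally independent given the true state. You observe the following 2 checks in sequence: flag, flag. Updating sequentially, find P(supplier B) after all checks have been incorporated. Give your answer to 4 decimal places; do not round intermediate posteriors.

After 'flag': normaliser = 0.55·0.4500 + 0.3·0.4000 + 0.15·0.1500; P(supplier A) ≈ 0.6346, P(supplier B) ≈ 0.3077, P(supplier C) ≈ 0.0577
After 'flag': normaliser = 0.55·0.6346 + 0.3·0.3077 + 0.15·0.0577; P(supplier A) ≈ 0.7756, P(supplier B) ≈ 0.2051, P(supplier C) ≈ 0.0192

0.2051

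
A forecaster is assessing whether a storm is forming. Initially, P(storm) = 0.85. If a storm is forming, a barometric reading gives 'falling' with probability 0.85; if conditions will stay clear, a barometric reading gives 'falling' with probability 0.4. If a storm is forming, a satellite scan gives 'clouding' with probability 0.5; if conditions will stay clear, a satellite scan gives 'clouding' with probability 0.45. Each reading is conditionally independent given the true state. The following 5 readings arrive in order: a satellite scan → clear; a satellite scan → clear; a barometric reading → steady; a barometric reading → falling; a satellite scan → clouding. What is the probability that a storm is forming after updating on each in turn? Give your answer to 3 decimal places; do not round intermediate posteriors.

After a satellite scan='clear': P(storm) = 0.5·0.8500 / (0.5·0.8500 + 0.55·0.1500) ≈ 0.8374
After a satellite scan='clear': P(storm) = 0.5·0.8374 / (0.5·0.8374 + 0.55·0.1626) ≈ 0.8240
After a barometric reading='steady': P(storm) = 0.15·0.8240 / (0.15·0.8240 + 0.6·0.1760) ≈ 0.5393
After a barometric reading='falling': P(storm) = 0.85·0.5393 / (0.85·0.5393 + 0.4·0.4607) ≈ 0.7133
After a satellite scan='clouding': P(storm) = 0.5·0.7133 / (0.5·0.7133 + 0.45·0.2867) ≈ 0.7344

0.734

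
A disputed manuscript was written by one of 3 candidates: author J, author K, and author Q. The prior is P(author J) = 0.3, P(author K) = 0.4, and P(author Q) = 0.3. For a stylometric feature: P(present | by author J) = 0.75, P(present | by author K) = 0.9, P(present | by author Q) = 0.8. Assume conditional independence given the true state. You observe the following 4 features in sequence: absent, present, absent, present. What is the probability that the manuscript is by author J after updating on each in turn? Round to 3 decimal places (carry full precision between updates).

0.491

Apply Bayes' rule sequentially, carrying P(author J) forward.
After 'absent': normaliser = 0.25·0.3000 + 0.1·0.4000 + 0.2·0.3000; P(author J) ≈ 0.4286, P(author K) ≈ 0.2286, P(author Q) ≈ 0.3429
After 'present': normaliser = 0.75·0.4286 + 0.9·0.2286 + 0.8·0.3429; P(author J) ≈ 0.4011, P(author K) ≈ 0.2567, P(author Q) ≈ 0.3422
After 'absent': normaliser = 0.25·0.4011 + 0.1·0.2567 + 0.2·0.3422; P(author J) ≈ 0.5158, P(author K) ≈ 0.1320, P(author Q) ≈ 0.3521
After 'present': normaliser = 0.75·0.5158 + 0.9·0.1320 + 0.8·0.3521; P(author J) ≈ 0.4913, P(author K) ≈ 0.1509, P(author Q) ≈ 0.3578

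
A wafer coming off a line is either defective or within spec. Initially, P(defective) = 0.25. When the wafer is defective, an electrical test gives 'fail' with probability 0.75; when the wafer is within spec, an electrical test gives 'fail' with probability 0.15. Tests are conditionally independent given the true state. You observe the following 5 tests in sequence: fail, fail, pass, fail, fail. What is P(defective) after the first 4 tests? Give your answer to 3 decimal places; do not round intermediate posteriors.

After 'fail': P(defective) = 0.75·0.2500 / (0.75·0.2500 + 0.15·0.7500) ≈ 0.6250
After 'fail': P(defective) = 0.75·0.6250 / (0.75·0.6250 + 0.15·0.3750) ≈ 0.8929
After 'pass': P(defective) = 0.25·0.8929 / (0.25·0.8929 + 0.85·0.1071) ≈ 0.7102
After 'fail': P(defective) = 0.75·0.7102 / (0.75·0.7102 + 0.15·0.2898) ≈ 0.9246

0.925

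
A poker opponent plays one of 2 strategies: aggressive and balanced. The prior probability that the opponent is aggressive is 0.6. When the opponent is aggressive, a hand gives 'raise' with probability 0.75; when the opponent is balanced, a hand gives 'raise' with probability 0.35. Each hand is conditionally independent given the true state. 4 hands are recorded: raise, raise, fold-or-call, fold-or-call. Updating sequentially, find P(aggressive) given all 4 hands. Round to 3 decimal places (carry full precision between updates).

After 'raise': P(aggressive) = 0.75·0.6000 / (0.75·0.6000 + 0.35·0.4000) ≈ 0.7627
After 'raise': P(aggressive) = 0.75·0.7627 / (0.75·0.7627 + 0.35·0.2373) ≈ 0.8732
After 'fold-or-call': P(aggressive) = 0.25·0.8732 / (0.25·0.8732 + 0.65·0.1268) ≈ 0.7260
After 'fold-or-call': P(aggressive) = 0.25·0.7260 / (0.25·0.7260 + 0.65·0.2740) ≈ 0.5047

0.505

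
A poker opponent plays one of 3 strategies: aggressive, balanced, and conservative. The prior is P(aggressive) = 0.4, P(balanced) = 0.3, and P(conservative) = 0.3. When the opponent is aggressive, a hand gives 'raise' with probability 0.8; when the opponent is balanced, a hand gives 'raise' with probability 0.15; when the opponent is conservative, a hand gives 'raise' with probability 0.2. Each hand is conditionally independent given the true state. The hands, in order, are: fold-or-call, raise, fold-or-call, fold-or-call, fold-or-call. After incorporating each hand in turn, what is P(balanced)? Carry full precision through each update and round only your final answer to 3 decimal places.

Each posterior becomes the prior for the next update.
After 'fold-or-call': normaliser = 0.2·0.4000 + 0.85·0.3000 + 0.8·0.3000; P(aggressive) ≈ 0.1391, P(balanced) ≈ 0.4435, P(conservative) ≈ 0.4174
After 'raise': normaliser = 0.8·0.1391 + 0.15·0.4435 + 0.2·0.4174; P(aggressive) ≈ 0.4260, P(balanced) ≈ 0.2546, P(conservative) ≈ 0.3195
After 'fold-or-call': normaliser = 0.2·0.4260 + 0.85·0.2546 + 0.8·0.3195; P(aggressive) ≈ 0.1529, P(balanced) ≈ 0.3884, P(conservative) ≈ 0.4587
After 'fold-or-call': normaliser = 0.2·0.1529 + 0.85·0.3884 + 0.8·0.4587; P(aggressive) ≈ 0.0420, P(balanced) ≈ 0.4537, P(conservative) ≈ 0.5043
After 'fold-or-call': normaliser = 0.2·0.0420 + 0.85·0.4537 + 0.8·0.5043; P(aggressive) ≈ 0.0105, P(balanced) ≈ 0.4836, P(conservative) ≈ 0.5059

0.484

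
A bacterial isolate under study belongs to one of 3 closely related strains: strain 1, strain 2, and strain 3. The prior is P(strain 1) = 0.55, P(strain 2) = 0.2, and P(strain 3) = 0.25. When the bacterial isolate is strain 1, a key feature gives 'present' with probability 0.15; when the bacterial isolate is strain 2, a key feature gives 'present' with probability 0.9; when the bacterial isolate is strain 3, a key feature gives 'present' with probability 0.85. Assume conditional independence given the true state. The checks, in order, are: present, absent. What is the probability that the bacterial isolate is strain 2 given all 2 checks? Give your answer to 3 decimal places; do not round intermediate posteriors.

0.150

After 'present': normaliser = 0.15·0.5500 + 0.9·0.2000 + 0.85·0.2500; P(strain 1) ≈ 0.1737, P(strain 2) ≈ 0.3789, P(strain 3) ≈ 0.4474
After 'absent': normaliser = 0.85·0.1737 + 0.1·0.3789 + 0.15·0.4474; P(strain 1) ≈ 0.5844, P(strain 2) ≈ 0.1500, P(strain 3) ≈ 0.2656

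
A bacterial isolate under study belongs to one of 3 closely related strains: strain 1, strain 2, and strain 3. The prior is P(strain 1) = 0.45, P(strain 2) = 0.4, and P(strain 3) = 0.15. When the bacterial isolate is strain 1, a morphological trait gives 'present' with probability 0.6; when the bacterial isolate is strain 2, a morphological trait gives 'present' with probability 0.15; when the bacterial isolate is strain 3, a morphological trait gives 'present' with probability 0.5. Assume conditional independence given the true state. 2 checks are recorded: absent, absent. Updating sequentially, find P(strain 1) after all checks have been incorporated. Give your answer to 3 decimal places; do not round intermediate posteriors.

After 'absent': normaliser = 0.4·0.4500 + 0.85·0.4000 + 0.5·0.1500; P(strain 1) ≈ 0.3025, P(strain 2) ≈ 0.5714, P(strain 3) ≈ 0.1261
After 'absent': normaliser = 0.4·0.3025 + 0.85·0.5714 + 0.5·0.1261; P(strain 1) ≈ 0.1807, P(strain 2) ≈ 0.7252, P(strain 3) ≈ 0.0941

0.181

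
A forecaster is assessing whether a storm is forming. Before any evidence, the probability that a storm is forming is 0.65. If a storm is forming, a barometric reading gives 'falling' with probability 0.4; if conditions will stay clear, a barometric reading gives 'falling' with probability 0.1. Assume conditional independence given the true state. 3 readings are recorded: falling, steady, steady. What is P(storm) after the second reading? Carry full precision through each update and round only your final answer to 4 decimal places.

0.8320

Apply Bayes' rule sequentially, carrying P(storm) forward.
After 'falling': P(storm) = 0.4·0.6500 / (0.4·0.6500 + 0.1·0.3500) ≈ 0.8814
After 'steady': P(storm) = 0.6·0.8814 / (0.6·0.8814 + 0.9·0.1186) ≈ 0.8320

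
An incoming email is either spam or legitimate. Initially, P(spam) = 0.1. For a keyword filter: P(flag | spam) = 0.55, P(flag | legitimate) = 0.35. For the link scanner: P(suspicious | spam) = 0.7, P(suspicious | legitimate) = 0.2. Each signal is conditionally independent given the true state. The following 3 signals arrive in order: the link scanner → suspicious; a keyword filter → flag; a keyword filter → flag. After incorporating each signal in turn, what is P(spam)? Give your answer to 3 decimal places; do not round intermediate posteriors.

After the link scanner='suspicious': P(spam) = 0.7·0.1000 / (0.7·0.1000 + 0.2·0.9000) ≈ 0.2800
After a keyword filter='flag': P(spam) = 0.55·0.2800 / (0.55·0.2800 + 0.35·0.7200) ≈ 0.3793
After a keyword filter='flag': P(spam) = 0.55·0.3793 / (0.55·0.3793 + 0.35·0.6207) ≈ 0.4899

0.490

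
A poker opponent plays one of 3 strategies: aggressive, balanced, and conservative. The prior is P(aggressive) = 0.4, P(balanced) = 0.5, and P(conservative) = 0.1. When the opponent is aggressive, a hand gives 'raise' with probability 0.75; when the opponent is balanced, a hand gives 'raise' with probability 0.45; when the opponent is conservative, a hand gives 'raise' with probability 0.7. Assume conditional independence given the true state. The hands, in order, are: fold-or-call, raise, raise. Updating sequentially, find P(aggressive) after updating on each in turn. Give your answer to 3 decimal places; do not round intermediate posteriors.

After 'fold-or-call': normaliser = 0.25·0.4000 + 0.55·0.5000 + 0.3·0.1000; P(aggressive) ≈ 0.2469, P(balanced) ≈ 0.6790, P(conservative) ≈ 0.0741
After 'raise': normaliser = 0.75·0.2469 + 0.45·0.6790 + 0.7·0.0741; P(aggressive) ≈ 0.3413, P(balanced) ≈ 0.5631, P(conservative) ≈ 0.0956
After 'raise': normaliser = 0.75·0.3413 + 0.45·0.5631 + 0.7·0.0956; P(aggressive) ≈ 0.4442, P(balanced) ≈ 0.4397, P(conservative) ≈ 0.1161

0.444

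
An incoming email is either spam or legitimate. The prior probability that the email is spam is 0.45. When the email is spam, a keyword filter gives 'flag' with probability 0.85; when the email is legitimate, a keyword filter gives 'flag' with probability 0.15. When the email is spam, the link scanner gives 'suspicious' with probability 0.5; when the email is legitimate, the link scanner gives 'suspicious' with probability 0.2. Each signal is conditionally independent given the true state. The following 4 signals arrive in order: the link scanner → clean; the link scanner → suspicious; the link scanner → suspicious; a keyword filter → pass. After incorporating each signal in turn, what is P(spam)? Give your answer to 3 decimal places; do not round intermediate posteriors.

0.361

After the link scanner='clean': P(spam) = 0.5·0.4500 / (0.5·0.4500 + 0.8·0.5500) ≈ 0.3383
After the link scanner='suspicious': P(spam) = 0.5·0.3383 / (0.5·0.3383 + 0.2·0.6617) ≈ 0.5611
After the link scanner='suspicious': P(spam) = 0.5·0.5611 / (0.5·0.5611 + 0.2·0.4389) ≈ 0.7617
After a keyword filter='pass': P(spam) = 0.15·0.7617 / (0.15·0.7617 + 0.85·0.2383) ≈ 0.3606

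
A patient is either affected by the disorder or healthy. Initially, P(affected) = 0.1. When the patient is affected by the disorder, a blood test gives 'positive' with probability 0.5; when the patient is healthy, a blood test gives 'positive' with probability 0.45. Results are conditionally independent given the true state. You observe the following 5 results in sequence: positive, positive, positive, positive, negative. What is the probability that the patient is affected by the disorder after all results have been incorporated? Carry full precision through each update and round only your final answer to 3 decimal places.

After 'positive': P(affected) = 0.5·0.1000 / (0.5·0.1000 + 0.45·0.9000) ≈ 0.1099
After 'positive': P(affected) = 0.5·0.1099 / (0.5·0.1099 + 0.45·0.8901) ≈ 0.1206
After 'positive': P(affected) = 0.5·0.1206 / (0.5·0.1206 + 0.45·0.8794) ≈ 0.1323
After 'positive': P(affected) = 0.5·0.1323 / (0.5·0.1323 + 0.45·0.8677) ≈ 0.1448
After 'negative': P(affected) = 0.5·0.1448 / (0.5·0.1448 + 0.55·0.8552) ≈ 0.1334

0.133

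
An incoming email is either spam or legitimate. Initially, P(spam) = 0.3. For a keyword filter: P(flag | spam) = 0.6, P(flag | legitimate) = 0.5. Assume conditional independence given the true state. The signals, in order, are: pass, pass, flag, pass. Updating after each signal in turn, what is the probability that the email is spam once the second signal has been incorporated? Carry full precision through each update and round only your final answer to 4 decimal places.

After 'pass': P(spam) = 0.4·0.3000 / (0.4·0.3000 + 0.5·0.7000) ≈ 0.2553
After 'pass': P(spam) = 0.4·0.2553 / (0.4·0.2553 + 0.5·0.7447) ≈ 0.2152

0.2152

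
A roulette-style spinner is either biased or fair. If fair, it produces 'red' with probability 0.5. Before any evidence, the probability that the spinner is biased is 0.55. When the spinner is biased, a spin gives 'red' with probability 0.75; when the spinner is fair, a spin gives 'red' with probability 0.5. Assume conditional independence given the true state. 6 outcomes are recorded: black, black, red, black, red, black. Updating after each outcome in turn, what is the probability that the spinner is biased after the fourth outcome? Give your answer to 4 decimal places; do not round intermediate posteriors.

0.1864

Apply Bayes' rule sequentially, carrying P(biased) forward.
After 'black': P(biased) = 0.25·0.5500 / (0.25·0.5500 + 0.5·0.4500) ≈ 0.3793
After 'black': P(biased) = 0.25·0.3793 / (0.25·0.3793 + 0.5·0.6207) ≈ 0.2340
After 'red': P(biased) = 0.75·0.2340 / (0.75·0.2340 + 0.5·0.7660) ≈ 0.3143
After 'black': P(biased) = 0.25·0.3143 / (0.25·0.3143 + 0.5·0.6857) ≈ 0.1864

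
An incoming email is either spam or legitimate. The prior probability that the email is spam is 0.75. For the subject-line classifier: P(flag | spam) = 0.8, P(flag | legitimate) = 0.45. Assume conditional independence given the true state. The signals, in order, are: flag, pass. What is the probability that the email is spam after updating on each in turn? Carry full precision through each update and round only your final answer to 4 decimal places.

After 'flag': P(spam) = 0.8·0.7500 / (0.8·0.7500 + 0.45·0.2500) ≈ 0.8421
After 'pass': P(spam) = 0.2·0.8421 / (0.2·0.8421 + 0.55·0.1579) ≈ 0.6598

0.6598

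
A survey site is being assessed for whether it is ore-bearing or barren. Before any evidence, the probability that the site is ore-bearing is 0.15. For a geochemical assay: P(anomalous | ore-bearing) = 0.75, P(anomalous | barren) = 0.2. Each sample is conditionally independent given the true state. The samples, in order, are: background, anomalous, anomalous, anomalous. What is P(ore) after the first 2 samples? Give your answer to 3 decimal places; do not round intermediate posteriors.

0.171

After 'background': P(ore) = 0.25·0.1500 / (0.25·0.1500 + 0.8·0.8500) ≈ 0.0523
After 'anomalous': P(ore) = 0.75·0.0523 / (0.75·0.0523 + 0.2·0.9477) ≈ 0.1714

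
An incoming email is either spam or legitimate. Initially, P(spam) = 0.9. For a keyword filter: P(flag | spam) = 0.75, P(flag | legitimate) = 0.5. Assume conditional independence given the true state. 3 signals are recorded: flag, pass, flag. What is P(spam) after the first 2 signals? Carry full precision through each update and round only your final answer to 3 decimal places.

After 'flag': P(spam) = 0.75·0.9000 / (0.75·0.9000 + 0.5·0.1000) ≈ 0.9310
After 'pass': P(spam) = 0.25·0.9310 / (0.25·0.9310 + 0.5·0.0690) ≈ 0.8710

0.871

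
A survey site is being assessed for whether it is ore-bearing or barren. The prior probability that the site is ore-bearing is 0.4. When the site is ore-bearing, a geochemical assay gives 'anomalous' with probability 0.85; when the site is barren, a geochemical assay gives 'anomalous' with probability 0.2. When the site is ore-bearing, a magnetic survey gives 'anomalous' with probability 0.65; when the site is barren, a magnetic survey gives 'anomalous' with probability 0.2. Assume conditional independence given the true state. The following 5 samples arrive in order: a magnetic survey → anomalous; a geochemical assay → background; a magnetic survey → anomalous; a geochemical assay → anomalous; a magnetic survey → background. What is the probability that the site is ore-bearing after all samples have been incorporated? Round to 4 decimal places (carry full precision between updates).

0.7106

After a magnetic survey='anomalous': P(ore) = 0.65·0.4000 / (0.65·0.4000 + 0.2·0.6000) ≈ 0.6842
After a geochemical assay='background': P(ore) = 0.15·0.6842 / (0.15·0.6842 + 0.8·0.3158) ≈ 0.2889
After a magnetic survey='anomalous': P(ore) = 0.65·0.2889 / (0.65·0.2889 + 0.2·0.7111) ≈ 0.5690
After a geochemical assay='anomalous': P(ore) = 0.85·0.5690 / (0.85·0.5690 + 0.2·0.4310) ≈ 0.8487
After a magnetic survey='background': P(ore) = 0.35·0.8487 / (0.35·0.8487 + 0.8·0.1513) ≈ 0.7106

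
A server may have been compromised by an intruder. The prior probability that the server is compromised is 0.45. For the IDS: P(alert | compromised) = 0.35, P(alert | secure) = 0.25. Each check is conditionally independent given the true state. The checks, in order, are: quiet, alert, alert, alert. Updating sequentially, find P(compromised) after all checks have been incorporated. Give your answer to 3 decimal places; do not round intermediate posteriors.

After 'quiet': P(compromised) = 0.65·0.4500 / (0.65·0.4500 + 0.75·0.5500) ≈ 0.4149
After 'alert': P(compromised) = 0.35·0.4149 / (0.35·0.4149 + 0.25·0.5851) ≈ 0.4982
After 'alert': P(compromised) = 0.35·0.4982 / (0.35·0.4982 + 0.25·0.5018) ≈ 0.5816
After 'alert': P(compromised) = 0.35·0.5816 / (0.35·0.5816 + 0.25·0.4184) ≈ 0.6605

0.661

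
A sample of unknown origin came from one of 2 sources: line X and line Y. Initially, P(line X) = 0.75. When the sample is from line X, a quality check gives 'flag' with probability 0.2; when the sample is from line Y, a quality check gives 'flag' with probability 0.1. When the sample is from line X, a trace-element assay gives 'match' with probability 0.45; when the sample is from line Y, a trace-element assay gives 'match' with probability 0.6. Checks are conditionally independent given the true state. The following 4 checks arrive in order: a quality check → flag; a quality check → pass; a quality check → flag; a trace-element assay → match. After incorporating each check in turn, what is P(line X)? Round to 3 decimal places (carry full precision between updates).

0.889

Apply Bayes' rule sequentially, carrying P(line X) forward.
After a quality check='flag': P(line X) = 0.2·0.7500 / (0.2·0.7500 + 0.1·0.2500) ≈ 0.8571
After a quality check='pass': P(line X) = 0.8·0.8571 / (0.8·0.8571 + 0.9·0.1429) ≈ 0.8421
After a quality check='flag': P(line X) = 0.2·0.8421 / (0.2·0.8421 + 0.1·0.1579) ≈ 0.9143
After a trace-element assay='match': P(line X) = 0.45·0.9143 / (0.45·0.9143 + 0.6·0.0857) ≈ 0.8889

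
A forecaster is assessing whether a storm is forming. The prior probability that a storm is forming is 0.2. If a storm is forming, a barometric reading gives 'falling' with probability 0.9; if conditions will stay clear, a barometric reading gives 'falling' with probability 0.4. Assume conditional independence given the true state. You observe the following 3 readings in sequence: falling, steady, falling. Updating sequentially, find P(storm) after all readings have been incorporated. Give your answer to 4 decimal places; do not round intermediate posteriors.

Each posterior becomes the prior for the next update.
After 'falling': P(storm) = 0.9·0.2000 / (0.9·0.2000 + 0.4·0.8000) ≈ 0.3600
After 'steady': P(storm) = 0.1·0.3600 / (0.1·0.3600 + 0.6·0.6400) ≈ 0.0857
After 'falling': P(storm) = 0.9·0.0857 / (0.9·0.0857 + 0.4·0.9143) ≈ 0.1742

0.1742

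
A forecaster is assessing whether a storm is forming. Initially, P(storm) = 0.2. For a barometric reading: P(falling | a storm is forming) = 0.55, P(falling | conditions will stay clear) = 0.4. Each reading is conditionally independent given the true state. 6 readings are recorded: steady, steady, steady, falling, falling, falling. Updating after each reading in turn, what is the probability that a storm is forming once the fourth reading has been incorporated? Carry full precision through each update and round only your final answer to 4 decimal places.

After 'steady': P(storm) = 0.45·0.2000 / (0.45·0.2000 + 0.6·0.8000) ≈ 0.1579
After 'steady': P(storm) = 0.45·0.1579 / (0.45·0.1579 + 0.6·0.8421) ≈ 0.1233
After 'steady': P(storm) = 0.45·0.1233 / (0.45·0.1233 + 0.6·0.8767) ≈ 0.0954
After 'falling': P(storm) = 0.55·0.0954 / (0.55·0.0954 + 0.4·0.9046) ≈ 0.1267

0.1267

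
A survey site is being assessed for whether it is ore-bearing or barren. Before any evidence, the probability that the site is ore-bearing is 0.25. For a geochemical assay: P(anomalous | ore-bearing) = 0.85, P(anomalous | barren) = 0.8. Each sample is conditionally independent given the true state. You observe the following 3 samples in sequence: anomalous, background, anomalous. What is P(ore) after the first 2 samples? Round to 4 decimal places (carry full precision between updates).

Each posterior becomes the prior for the next update.
After 'anomalous': P(ore) = 0.85·0.2500 / (0.85·0.2500 + 0.8·0.7500) ≈ 0.2615
After 'background': P(ore) = 0.15·0.2615 / (0.15·0.2615 + 0.2·0.7385) ≈ 0.2099

0.2099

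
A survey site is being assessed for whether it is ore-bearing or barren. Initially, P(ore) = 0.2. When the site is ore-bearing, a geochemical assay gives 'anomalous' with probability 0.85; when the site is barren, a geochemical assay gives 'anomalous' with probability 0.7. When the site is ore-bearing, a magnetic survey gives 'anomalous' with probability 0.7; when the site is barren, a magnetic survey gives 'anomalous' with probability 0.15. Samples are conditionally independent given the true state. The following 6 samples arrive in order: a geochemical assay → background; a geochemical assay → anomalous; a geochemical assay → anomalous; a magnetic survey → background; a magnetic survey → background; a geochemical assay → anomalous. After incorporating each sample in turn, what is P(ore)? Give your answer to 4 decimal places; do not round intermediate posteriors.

0.0271

After a geochemical assay='background': P(ore) = 0.15·0.2000 / (0.15·0.2000 + 0.3·0.8000) ≈ 0.1111
After a geochemical assay='anomalous': P(ore) = 0.85·0.1111 / (0.85·0.1111 + 0.7·0.8889) ≈ 0.1318
After a geochemical assay='anomalous': P(ore) = 0.85·0.1318 / (0.85·0.1318 + 0.7·0.8682) ≈ 0.1556
After a magnetic survey='background': P(ore) = 0.3·0.1556 / (0.3·0.1556 + 0.85·0.8444) ≈ 0.0611
After a magnetic survey='background': P(ore) = 0.3·0.0611 / (0.3·0.0611 + 0.85·0.9389) ≈ 0.0224
After a geochemical assay='anomalous': P(ore) = 0.85·0.0224 / (0.85·0.0224 + 0.7·0.9776) ≈ 0.0271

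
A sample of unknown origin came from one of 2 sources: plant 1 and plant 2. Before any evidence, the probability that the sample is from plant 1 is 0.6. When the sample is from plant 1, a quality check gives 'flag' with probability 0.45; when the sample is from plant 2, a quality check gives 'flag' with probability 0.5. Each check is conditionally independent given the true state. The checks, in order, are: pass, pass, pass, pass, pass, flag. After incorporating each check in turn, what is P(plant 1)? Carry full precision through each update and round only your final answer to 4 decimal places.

After 'pass': P(plant 1) = 0.55·0.6000 / (0.55·0.6000 + 0.5·0.4000) ≈ 0.6226
After 'pass': P(plant 1) = 0.55·0.6226 / (0.55·0.6226 + 0.5·0.3774) ≈ 0.6448
After 'pass': P(plant 1) = 0.55·0.6448 / (0.55·0.6448 + 0.5·0.3552) ≈ 0.6663
After 'pass': P(plant 1) = 0.55·0.6663 / (0.55·0.6663 + 0.5·0.3337) ≈ 0.6871
After 'pass': P(plant 1) = 0.55·0.6871 / (0.55·0.6871 + 0.5·0.3129) ≈ 0.7072
After 'flag': P(plant 1) = 0.45·0.7072 / (0.45·0.7072 + 0.5·0.2928) ≈ 0.6850

0.6850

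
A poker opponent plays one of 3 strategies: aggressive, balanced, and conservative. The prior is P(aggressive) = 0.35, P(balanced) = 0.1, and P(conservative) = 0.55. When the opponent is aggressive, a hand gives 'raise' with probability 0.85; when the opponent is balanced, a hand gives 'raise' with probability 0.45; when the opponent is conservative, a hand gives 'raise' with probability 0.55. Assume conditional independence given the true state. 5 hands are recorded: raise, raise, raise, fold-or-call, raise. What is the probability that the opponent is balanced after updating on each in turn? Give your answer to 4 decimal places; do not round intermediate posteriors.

After 'raise': normaliser = 0.85·0.3500 + 0.45·0.1000 + 0.55·0.5500; P(aggressive) ≈ 0.4612, P(balanced) ≈ 0.0698, P(conservative) ≈ 0.4690
After 'raise': normaliser = 0.85·0.4612 + 0.45·0.0698 + 0.55·0.4690; P(aggressive) ≈ 0.5754, P(balanced) ≈ 0.0461, P(conservative) ≈ 0.3786
After 'raise': normaliser = 0.85·0.5754 + 0.45·0.0461 + 0.55·0.3786; P(aggressive) ≈ 0.6811, P(balanced) ≈ 0.0289, P(conservative) ≈ 0.2900
After 'fold-or-call': normaliser = 0.15·0.6811 + 0.55·0.0289 + 0.45·0.2900; P(aggressive) ≈ 0.4111, P(balanced) ≈ 0.0639, P(conservative) ≈ 0.5250
After 'raise': normaliser = 0.85·0.4111 + 0.45·0.0639 + 0.55·0.5250; P(aggressive) ≈ 0.5239, P(balanced) ≈ 0.0431, P(conservative) ≈ 0.4330

0.0431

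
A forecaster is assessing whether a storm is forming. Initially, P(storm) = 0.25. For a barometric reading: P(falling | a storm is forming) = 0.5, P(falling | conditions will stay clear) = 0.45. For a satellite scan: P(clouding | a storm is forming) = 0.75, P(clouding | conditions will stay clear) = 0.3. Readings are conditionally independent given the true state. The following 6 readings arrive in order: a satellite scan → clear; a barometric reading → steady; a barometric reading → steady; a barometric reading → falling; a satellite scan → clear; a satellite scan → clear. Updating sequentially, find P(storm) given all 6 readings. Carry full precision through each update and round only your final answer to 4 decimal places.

After a satellite scan='clear': P(storm) = 0.25·0.2500 / (0.25·0.2500 + 0.7·0.7500) ≈ 0.1064
After a barometric reading='steady': P(storm) = 0.5·0.1064 / (0.5·0.1064 + 0.55·0.8936) ≈ 0.0977
After a barometric reading='steady': P(storm) = 0.5·0.0977 / (0.5·0.0977 + 0.55·0.9023) ≈ 0.0896
After a barometric reading='falling': P(storm) = 0.5·0.0896 / (0.5·0.0896 + 0.45·0.9104) ≈ 0.0985
After a satellite scan='clear': P(storm) = 0.25·0.0985 / (0.25·0.0985 + 0.7·0.9015) ≈ 0.0376
After a satellite scan='clear': P(storm) = 0.25·0.0376 / (0.25·0.0376 + 0.7·0.9624) ≈ 0.0138

0.0138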